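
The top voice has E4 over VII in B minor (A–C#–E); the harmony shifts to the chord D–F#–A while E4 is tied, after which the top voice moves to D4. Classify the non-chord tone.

E4 is a suspension.

The harmony at that moment is D major triad (D, F#, A); E4 is not a chord tone.
It is held over (the same pitch as the preceding E4) and left by step down to D4.
Held over from the previous chord and resolving down by step — a suspension.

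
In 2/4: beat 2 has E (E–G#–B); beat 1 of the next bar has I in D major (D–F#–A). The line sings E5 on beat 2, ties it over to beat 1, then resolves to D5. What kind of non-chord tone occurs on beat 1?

Suspension.

The harmony at that moment is D major triad (D, F#, A); E5 is not a chord tone.
It is held over (the same pitch as the preceding E5) and left by step down to D5.
Held over from the previous chord and resolving down by step — a suspension.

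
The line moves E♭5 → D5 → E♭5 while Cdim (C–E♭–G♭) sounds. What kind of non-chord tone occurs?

The harmony at that moment is C diminished triad (C, E♭, G♭); D5 is not a chord tone.
It is approached by step down from E♭5 and left by step up to E♭5.
Step away and step back to the same note — a neighbor tone (lower neighbor).

D5 is a neighbor tone.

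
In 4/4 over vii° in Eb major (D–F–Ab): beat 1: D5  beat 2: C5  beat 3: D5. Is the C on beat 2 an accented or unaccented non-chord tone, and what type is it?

Unaccented neighbor tone.

The harmony at that moment is D diminished triad (D, F, Ab); C5 is not a chord tone.
It is approached by step down from D5 and left by step up to D5.
Step away and step back to the same note — a neighbor tone (lower neighbor).
It falls on a weak beat, so it is unaccented.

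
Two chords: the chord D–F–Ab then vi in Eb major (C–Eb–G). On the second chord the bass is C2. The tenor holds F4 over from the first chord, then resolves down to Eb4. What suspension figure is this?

4–3 suspension.

At the second chord the bass is C2. The suspended F4 lies a fourth above the bass; after resolving down by step to Eb4, the interval above the bass becomes a third.
Suspension figures are named by those two intervals: 4–3.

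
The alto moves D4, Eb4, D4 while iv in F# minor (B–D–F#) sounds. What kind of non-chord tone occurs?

The harmony at that moment is B minor triad (B, D, F#); Eb4 is not a chord tone.
It is approached by step up from D4 and left by step down to D4.
Step away and step back to the same note — a neighbor tone (upper neighbor).

Eb4 is a neighbor tone.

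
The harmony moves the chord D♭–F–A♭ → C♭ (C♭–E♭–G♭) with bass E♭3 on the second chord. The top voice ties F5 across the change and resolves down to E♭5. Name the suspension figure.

9–8 suspension.

At the second chord the bass is E♭3. The suspended F5 lies a ninth above the bass; after resolving down by step to E♭5, the interval above the bass becomes an octave.
Suspension figures are named by those two intervals: 9–8.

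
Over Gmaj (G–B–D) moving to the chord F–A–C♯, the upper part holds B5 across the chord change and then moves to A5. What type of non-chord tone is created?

B5 is a suspension.

The harmony at that moment is F augmented triad (F, A, C♯); B5 is not a chord tone.
It is held over (the same pitch as the preceding B5) and left by step down to A5.
Held over from the previous chord and resolving down by step — a suspension.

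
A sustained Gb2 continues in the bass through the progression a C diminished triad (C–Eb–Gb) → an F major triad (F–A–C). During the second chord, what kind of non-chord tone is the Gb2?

Pedal tone (pedal point).

The harmony at that moment is F major triad (F, A, C); Gb2 is not a chord tone.
It is held over (the same pitch as the preceding Gb2) and then sustained as the same pitch into the next harmony.
Sustained through a change of harmony — a pedal tone.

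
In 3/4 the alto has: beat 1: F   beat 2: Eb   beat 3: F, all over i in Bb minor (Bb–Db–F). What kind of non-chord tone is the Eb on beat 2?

The harmony at that moment is Bb minor triad (Bb, Db, F); Eb is not a chord tone.
It is approached by step down from F and left by step up to F.
Step away and step back to the same note — a neighbor tone (lower neighbor).

Lower neighbor tone.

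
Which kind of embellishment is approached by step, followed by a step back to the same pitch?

Approach: by step. Departure: by step in the opposite direction, back to the starting pitch.
Stepwise on both sides but reversing to return to the same chord tone — a neighbor tone. (Had it continued onward in the same direction it would be a passing tone instead.)

Neighbor tone.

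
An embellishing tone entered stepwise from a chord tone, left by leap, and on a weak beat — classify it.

Approach: by step. Departure: by leap. Metric position: weak.
Step in, leap out, from a weak position — an escape tone (échappée). (It is the mirror image of the appoggiatura, which leaps in and steps out on a strong beat.)

Escape tone.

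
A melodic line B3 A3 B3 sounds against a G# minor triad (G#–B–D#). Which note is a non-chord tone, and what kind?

A3 is a neighbor tone.

The harmony at that moment is G# minor triad (G#, B, D#); A3 is not a chord tone.
It is approached by step down from B3 and left by step up to B3.
Step away and step back to the same note — a neighbor tone (lower neighbor).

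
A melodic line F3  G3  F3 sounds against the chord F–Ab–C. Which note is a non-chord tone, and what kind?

The harmony at that moment is F minor triad (F, Ab, C); G3 is not a chord tone.
It is approached by step up from F3 and left by step down to F3.
Step away and step back to the same note — a neighbor tone (upper neighbor).

G3 is a neighbor tone.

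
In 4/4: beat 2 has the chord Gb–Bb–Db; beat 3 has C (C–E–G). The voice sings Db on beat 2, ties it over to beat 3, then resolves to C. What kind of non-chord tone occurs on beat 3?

Suspension.

The harmony at that moment is C major triad (C, E, G); Db is not a chord tone.
It is held over (the same pitch as the preceding Db) and left by step down to C.
Held over from the previous chord and resolving down by step — a suspension.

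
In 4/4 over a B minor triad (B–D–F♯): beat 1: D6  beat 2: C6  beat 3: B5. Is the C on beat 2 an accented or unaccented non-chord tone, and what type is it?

The harmony at that moment is B minor triad (B, D, F♯); C6 is not a chord tone.
It is approached by step down from D6 and left by step down to B5.
Step in, step out in the same direction — a passing tone.
It falls on a weak beat, so it is unaccented.

Unaccented passing tone.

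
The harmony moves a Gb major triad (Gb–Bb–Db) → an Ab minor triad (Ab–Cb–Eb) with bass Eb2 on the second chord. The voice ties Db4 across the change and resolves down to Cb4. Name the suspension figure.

7–6 suspension.

At the second chord the bass is Eb2. The suspended Db4 lies a seventh above the bass; after resolving down by step to Cb4, the interval above the bass becomes a sixth.
Suspension figures are named by those two intervals: 7–6.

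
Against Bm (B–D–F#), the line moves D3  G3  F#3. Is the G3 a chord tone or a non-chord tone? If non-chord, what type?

Non-chord tone — an appoggiatura.

The harmony at that moment is B minor triad (B, D, F#); G3 is not a chord tone.
It is approached by leap up from D3 and left by step down to F#3.
Leap in, step out — an appoggiatura.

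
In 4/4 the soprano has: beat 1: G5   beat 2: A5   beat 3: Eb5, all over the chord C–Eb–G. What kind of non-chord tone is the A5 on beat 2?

The harmony at that moment is C minor triad (C, Eb, G); A5 is not a chord tone.
It is approached by step up from G5 and left by leap down to Eb5.
Step in, leap out, on a weak beat — an escape tone.

Escape tone.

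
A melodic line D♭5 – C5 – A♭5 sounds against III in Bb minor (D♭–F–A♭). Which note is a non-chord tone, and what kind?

The harmony at that moment is D♭ major triad (D♭, F, A♭); C5 is not a chord tone.
It is approached by step down from D♭5 and left by leap up to A♭5.
Step in, leap out — an escape tone.

C5 is an escape tone.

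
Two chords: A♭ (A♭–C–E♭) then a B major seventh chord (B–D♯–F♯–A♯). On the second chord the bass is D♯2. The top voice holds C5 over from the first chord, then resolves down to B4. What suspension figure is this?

7–6 suspension.

At the second chord the bass is D♯2. The suspended C5 lies a seventh above the bass; after resolving down by step to B4, the interval above the bass becomes a sixth.
Suspension figures are named by those two intervals: 7–6.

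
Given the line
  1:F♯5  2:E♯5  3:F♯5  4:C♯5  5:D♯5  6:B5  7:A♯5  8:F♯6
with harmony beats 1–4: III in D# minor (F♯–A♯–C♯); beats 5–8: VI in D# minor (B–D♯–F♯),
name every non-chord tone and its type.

E♯5 (beat 2) — neighbor tone; A♯5 (beat 7) — escape tone.

The harmony at that moment is F♯ major triad (F♯, A♯, C♯); E♯5 is not a chord tone.
It is approached by step down from F♯5 and left by step up to F♯5.
Step away and step back to the same note — a neighbor tone (lower neighbor).
The harmony at that moment is B major triad (B, D♯, F♯); A♯5 is not a chord tone.
It is approached by step down from B5 and left by leap up to F♯6.
Step in, leap out — an escape tone.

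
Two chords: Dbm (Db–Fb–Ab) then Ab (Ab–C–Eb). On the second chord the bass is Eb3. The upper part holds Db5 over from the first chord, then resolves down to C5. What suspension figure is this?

At the second chord the bass is Eb3. The suspended Db5 lies a seventh above the bass; after resolving down by step to C5, the interval above the bass becomes a sixth.
Suspension figures are named by those two intervals: 7–6.

7–6 suspension.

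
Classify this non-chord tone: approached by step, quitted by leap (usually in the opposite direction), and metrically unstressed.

Approach: by step. Departure: by leap. Metric position: weak.
Step in, leap out, from a weak position — an escape tone (échappée). (It is the mirror image of the appoggiatura, which leaps in and steps out on a strong beat.)

Escape tone.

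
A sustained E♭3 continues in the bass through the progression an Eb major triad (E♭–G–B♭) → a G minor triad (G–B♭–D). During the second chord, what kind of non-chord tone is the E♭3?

The harmony at that moment is G minor triad (G, B♭, D); E♭3 is not a chord tone.
It is held over (the same pitch as the preceding E♭3) and then sustained as the same pitch into the next harmony.
Sustained through a change of harmony — a pedal tone.

Pedal tone (pedal point).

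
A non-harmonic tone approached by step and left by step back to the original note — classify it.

Neighbor tone.

Approach: by step. Departure: by step in the opposite direction, back to the starting pitch.
Stepwise on both sides but reversing to return to the same chord tone — a neighbor tone. (Had it continued onward in the same direction it would be a passing tone instead.)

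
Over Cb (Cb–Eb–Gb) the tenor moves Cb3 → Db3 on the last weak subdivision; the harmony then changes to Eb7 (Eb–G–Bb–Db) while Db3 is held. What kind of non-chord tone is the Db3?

Db3 is an anticipation.

The harmony at that moment is Cb major triad (Cb, Eb, Gb); Db3 is not a chord tone.
It is approached by step up from Cb3 and then sustained as the same pitch into the next harmony.
Arriving early and becoming a chord tone when the harmony changes — an anticipation.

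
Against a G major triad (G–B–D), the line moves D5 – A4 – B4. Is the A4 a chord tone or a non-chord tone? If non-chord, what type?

Non-chord tone — an appoggiatura.

The harmony at that moment is G major triad (G, B, D); A4 is not a chord tone.
It is approached by leap down from D5 and left by step up to B4.
Leap in, step out — an appoggiatura.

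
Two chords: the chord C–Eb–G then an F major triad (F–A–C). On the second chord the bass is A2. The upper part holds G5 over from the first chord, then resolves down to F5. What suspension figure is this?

7–6 suspension.

At the second chord the bass is A2. The suspended G5 lies a seventh above the bass; after resolving down by step to F5, the interval above the bass becomes a sixth.
Suspension figures are named by those two intervals: 7–6.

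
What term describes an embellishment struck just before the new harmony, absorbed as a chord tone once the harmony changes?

Anticipation.

Approach: ahead of the chord change (typically by step), so it is dissonant against the current harmony. Departure: none — the same pitch is restated or held and is a chord tone of the new harmony.
Dissonant first, consonant once the harmony catches up: the note simply arrives early — an anticipation. (The reverse timing, consonant first and dissonant after the change, would be a suspension or retardation.)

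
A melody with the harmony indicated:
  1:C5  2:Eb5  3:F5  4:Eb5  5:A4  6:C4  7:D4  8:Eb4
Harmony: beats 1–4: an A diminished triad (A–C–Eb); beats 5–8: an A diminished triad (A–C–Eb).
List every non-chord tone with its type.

F5 (beat 3) — neighbor tone; D4 (beat 7) — passing tone.

The harmony at that moment is A diminished triad (A, C, Eb); F5 is not a chord tone.
It is approached by step up from Eb5 and left by step down to Eb5.
Step away and step back to the same note — a neighbor tone (upper neighbor).
The harmony at that moment is A diminished triad (A, C, Eb); D4 is not a chord tone.
It is approached by step up from C4 and left by step up to Eb4.
Step in, step out in the same direction — a passing tone.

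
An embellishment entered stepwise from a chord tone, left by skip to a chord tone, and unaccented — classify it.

Escape tone.

Approach: by step. Departure: by leap. Metric position: weak.
Step in, leap out, from a weak position — an escape tone (échappée). (It is the mirror image of the appoggiatura, which leaps in and steps out on a strong beat.)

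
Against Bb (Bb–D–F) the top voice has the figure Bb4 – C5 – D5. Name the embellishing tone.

C5 is a passing tone.

The harmony at that moment is Bb major triad (Bb, D, F); C5 is not a chord tone.
It is approached by step up from Bb4 and left by step up to D5.
Step in, step out in the same direction — a passing tone.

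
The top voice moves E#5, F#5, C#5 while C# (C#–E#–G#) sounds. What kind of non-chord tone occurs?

F#5 is an escape tone.

The harmony at that moment is C# major triad (C#, E#, G#); F#5 is not a chord tone.
It is approached by step up from E#5 and left by leap down to C#5.
Step in, leap out — an escape tone.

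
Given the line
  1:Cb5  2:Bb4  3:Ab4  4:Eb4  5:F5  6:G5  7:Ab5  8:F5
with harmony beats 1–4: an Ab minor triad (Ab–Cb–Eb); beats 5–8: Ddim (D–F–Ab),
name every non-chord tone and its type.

The harmony at that moment is Ab minor triad (Ab, Cb, Eb); Bb4 is not a chord tone.
It is approached by step down from Cb5 and left by step down to Ab4.
Step in, step out in the same direction — a passing tone.
The harmony at that moment is D diminished triad (D, F, Ab); G5 is not a chord tone.
It is approached by step up from F5 and left by step up to Ab5.
Step in, step out in the same direction — a passing tone.

Bb4 (beat 2) — passing tone; G5 (beat 6) — passing tone.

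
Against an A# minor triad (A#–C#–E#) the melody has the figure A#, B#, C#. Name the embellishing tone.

The harmony at that moment is A# minor triad (A#, C#, E#); B# is not a chord tone.
It is approached by step up from A# and left by step up to C#.
Step in, step out in the same direction — a passing tone.

B# is a passing tone.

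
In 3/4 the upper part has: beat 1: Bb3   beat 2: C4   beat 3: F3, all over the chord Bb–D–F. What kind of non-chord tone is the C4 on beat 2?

Escape tone.

The harmony at that moment is Bb major triad (Bb, D, F); C4 is not a chord tone.
It is approached by step up from Bb3 and left by leap down to F3.
Step in, leap out, on a weak beat — an escape tone.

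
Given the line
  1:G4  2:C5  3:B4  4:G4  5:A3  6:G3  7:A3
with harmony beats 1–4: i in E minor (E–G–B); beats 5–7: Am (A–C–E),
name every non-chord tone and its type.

The harmony at that moment is E minor triad (E, G, B); C5 is not a chord tone.
It is approached by leap up from G4 and left by step down to B4.
Leap in, step out — an appoggiatura.
The harmony at that moment is A minor triad (A, C, E); G3 is not a chord tone.
It is approached by step down from A3 and left by step up to A3.
Step away and step back to the same note — a neighbor tone (lower neighbor).

C5 (beat 2) — appoggiatura; G3 (beat 6) — neighbor tone.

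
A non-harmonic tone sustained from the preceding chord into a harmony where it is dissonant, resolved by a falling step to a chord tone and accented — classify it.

Suspension.

Approach: by preparation — the pitch is first a chord tone, then held (tied or repeated) while the harmony changes under it. Departure: down by step. Metric position: strong.
A prepared dissonance that resolves downward by step — a suspension. (The same figure resolving upward would be a retardation.)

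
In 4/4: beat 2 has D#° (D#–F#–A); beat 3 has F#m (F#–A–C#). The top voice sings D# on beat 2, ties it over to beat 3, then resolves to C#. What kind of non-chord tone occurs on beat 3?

Suspension.

The harmony at that moment is F# minor triad (F#, A, C#); D# is not a chord tone.
It is held over (the same pitch as the preceding D#) and left by step down to C#.
Held over from the previous chord and resolving down by step — a suspension.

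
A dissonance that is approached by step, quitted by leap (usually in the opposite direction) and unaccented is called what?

Approach: by step. Departure: by leap. Metric position: weak.
Step in, leap out, from a weak position — an escape tone (échappée). (It is the mirror image of the appoggiatura, which leaps in and steps out on a strong beat.)

Escape tone.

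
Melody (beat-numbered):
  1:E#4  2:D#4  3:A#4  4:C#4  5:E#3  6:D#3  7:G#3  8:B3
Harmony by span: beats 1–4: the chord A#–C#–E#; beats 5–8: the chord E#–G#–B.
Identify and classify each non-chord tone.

D#4 (beat 2) — escape tone; D#3 (beat 6) — escape tone.

The harmony at that moment is A# minor triad (A#, C#, E#); D#4 is not a chord tone.
It is approached by step down from E#4 and left by leap up to A#4.
Step in, leap out — an escape tone.
The harmony at that moment is E# diminished triad (E#, G#, B); D#3 is not a chord tone.
It is approached by step down from E#3 and left by leap up to G#3.
Step in, leap out — an escape tone.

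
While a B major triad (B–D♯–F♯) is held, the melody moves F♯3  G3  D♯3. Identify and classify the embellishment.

G3 is an escape tone.

The harmony at that moment is B major triad (B, D♯, F♯); G3 is not a chord tone.
It is approached by step up from F♯3 and left by leap down to D♯3.
Step in, leap out — an escape tone.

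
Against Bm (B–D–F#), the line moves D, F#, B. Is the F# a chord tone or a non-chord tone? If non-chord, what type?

Chord tone (the fifth of B minor triad).

B minor triad contains B, D, F#; F# is the fifth, so it is a chord tone.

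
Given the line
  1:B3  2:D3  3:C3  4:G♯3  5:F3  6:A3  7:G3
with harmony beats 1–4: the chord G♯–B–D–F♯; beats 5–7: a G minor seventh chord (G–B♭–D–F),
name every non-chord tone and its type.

The harmony at that moment is G♯ half-diminished seventh chord (G♯, B, D, F♯); C3 is not a chord tone.
It is approached by step down from D3 and left by leap up to G♯3.
Step in, leap out — an escape tone.
The harmony at that moment is G minor seventh chord (G, B♭, D, F); A3 is not a chord tone.
It is approached by leap up from F3 and left by step down to G3.
Leap in, step out — an appoggiatura.

C3 (beat 3) — escape tone; A3 (beat 6) — appoggiatura.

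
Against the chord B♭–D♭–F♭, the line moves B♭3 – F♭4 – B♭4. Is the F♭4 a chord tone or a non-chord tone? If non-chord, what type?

Chord tone (the fifth of Bb diminished triad).

Bb diminished triad contains B♭, D♭, F♭; F♭ is the fifth, so it is a chord tone.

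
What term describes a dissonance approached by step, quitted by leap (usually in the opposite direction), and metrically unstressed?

Approach: by step. Departure: by leap. Metric position: weak.
Step in, leap out, from a weak position — an escape tone (échappée). (It is the mirror image of the appoggiatura, which leaps in and steps out on a strong beat.)

Escape tone.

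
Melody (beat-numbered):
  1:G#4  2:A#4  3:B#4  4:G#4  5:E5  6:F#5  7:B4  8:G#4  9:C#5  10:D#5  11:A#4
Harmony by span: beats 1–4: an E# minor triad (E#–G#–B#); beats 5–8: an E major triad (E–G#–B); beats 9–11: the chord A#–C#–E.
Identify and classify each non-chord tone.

The harmony at that moment is E# minor triad (E#, G#, B#); A#4 is not a chord tone.
It is approached by step up from G#4 and left by step up to B#4.
Step in, step out in the same direction — a passing tone.
The harmony at that moment is E major triad (E, G#, B); F#5 is not a chord tone.
It is approached by step up from E5 and left by leap down to B4.
Step in, leap out — an escape tone.
The harmony at that moment is A# diminished triad (A#, C#, E); D#5 is not a chord tone.
It is approached by step up from C#5 and left by leap down to A#4.
Step in, leap out — an escape tone.

A#4 (beat 2) — passing tone; F#5 (beat 6) — escape tone; D#5 (beat 10) — escape tone.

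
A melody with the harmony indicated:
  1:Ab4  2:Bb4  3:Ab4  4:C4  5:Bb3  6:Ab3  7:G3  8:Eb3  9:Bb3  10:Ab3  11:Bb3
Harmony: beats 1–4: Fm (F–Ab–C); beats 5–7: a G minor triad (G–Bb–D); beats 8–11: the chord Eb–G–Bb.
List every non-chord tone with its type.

The harmony at that moment is F minor triad (F, Ab, C); Bb4 is not a chord tone.
It is approached by step up from Ab4 and left by step down to Ab4.
Step away and step back to the same note — a neighbor tone (upper neighbor).
The harmony at that moment is G minor triad (G, Bb, D); Ab3 is not a chord tone.
It is approached by step down from Bb3 and left by step down to G3.
Step in, step out in the same direction — a passing tone.
The harmony at that moment is Eb major triad (Eb, G, Bb); Ab3 is not a chord tone.
It is approached by step down from Bb3 and left by step up to Bb3.
Step away and step back to the same note — a neighbor tone (lower neighbor).

Bb4 (beat 2) — neighbor tone; Ab3 (beat 6) — passing tone; Ab3 (beat 10) — neighbor tone.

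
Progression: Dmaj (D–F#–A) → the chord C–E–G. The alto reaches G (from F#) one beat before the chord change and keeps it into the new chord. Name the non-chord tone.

G is an anticipation.

The harmony at that moment is D major triad (D, F#, A); G is not a chord tone.
It is approached by step up from F# and then sustained as the same pitch into the next harmony.
Arriving early and becoming a chord tone when the harmony changes — an anticipation.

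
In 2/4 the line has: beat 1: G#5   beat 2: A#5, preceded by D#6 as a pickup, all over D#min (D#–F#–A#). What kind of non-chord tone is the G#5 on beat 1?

The harmony at that moment is D# minor triad (D#, F#, A#); G#5 is not a chord tone.
It is approached by leap down from D#6 and left by step up to A#5.
Leap in, step out, metrically accented — an appoggiatura.

Appoggiatura.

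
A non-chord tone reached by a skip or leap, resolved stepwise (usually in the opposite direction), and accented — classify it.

Approach: by leap. Departure: by step. Metric position: strong.
Leap in, step out, in a metrically strong position — an appoggiatura. (It is the mirror image of the escape tone, which steps in and leaps out from a weak position.)

Appoggiatura.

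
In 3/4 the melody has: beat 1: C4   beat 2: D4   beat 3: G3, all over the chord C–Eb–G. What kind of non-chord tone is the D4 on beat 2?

Escape tone.

The harmony at that moment is C minor triad (C, Eb, G); D4 is not a chord tone.
It is approached by step up from C4 and left by leap down to G3.
Step in, leap out, on a weak beat — an escape tone.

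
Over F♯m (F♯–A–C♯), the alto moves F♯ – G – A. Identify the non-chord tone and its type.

The harmony at that moment is F♯ minor triad (F♯, A, C♯); G is not a chord tone.
It is approached by step up from F♯ and left by step up to A.
Step in, step out in the same direction — a passing tone.

G is a passing tone.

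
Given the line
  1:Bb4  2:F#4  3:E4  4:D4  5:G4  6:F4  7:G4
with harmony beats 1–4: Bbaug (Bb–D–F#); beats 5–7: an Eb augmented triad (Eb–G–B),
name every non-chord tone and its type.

The harmony at that moment is Bb augmented triad (Bb, D, F#); E4 is not a chord tone.
It is approached by step down from F#4 and left by step down to D4.
Step in, step out in the same direction — a passing tone.
The harmony at that moment is Eb augmented triad (Eb, G, B); F4 is not a chord tone.
It is approached by step down from G4 and left by step up to G4.
Step away and step back to the same note — a neighbor tone (lower neighbor).

E4 (beat 3) — passing tone; F4 (beat 6) — neighbor tone.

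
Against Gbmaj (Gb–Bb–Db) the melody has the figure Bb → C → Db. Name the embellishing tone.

C is a passing tone.

The harmony at that moment is Gb major triad (Gb, Bb, Db); C is not a chord tone.
It is approached by step up from Bb and left by step up to Db.
Step in, step out in the same direction — a passing tone.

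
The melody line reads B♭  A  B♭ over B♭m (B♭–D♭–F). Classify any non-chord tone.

A is a neighbor tone.

The harmony at that moment is B♭ minor triad (B♭, D♭, F); A is not a chord tone.
It is approached by step down from B♭ and left by step up to B♭.
Step away and step back to the same note — a neighbor tone (lower neighbor).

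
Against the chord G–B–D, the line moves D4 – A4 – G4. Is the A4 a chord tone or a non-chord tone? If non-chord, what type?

Non-chord tone — an appoggiatura.

The harmony at that moment is G major triad (G, B, D); A4 is not a chord tone.
It is approached by leap up from D4 and left by step down to G4.
Leap in, step out — an appoggiatura.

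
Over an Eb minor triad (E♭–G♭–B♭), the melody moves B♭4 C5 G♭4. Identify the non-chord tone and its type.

C5 is an escape tone.

The harmony at that moment is E♭ minor triad (E♭, G♭, B♭); C5 is not a chord tone.
It is approached by step up from B♭4 and left by leap down to G♭4.
Step in, leap out — an escape tone.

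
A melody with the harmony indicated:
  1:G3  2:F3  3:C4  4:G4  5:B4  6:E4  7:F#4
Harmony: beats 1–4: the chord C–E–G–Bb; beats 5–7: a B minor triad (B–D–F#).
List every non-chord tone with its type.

The harmony at that moment is C dominant seventh chord (C, E, G, Bb); F3 is not a chord tone.
It is approached by step down from G3 and left by leap up to C4.
Step in, leap out — an escape tone.
The harmony at that moment is B minor triad (B, D, F#); E4 is not a chord tone.
It is approached by leap down from B4 and left by step up to F#4.
Leap in, step out — an appoggiatura.

F3 (beat 2) — escape tone; E4 (beat 6) — appoggiatura.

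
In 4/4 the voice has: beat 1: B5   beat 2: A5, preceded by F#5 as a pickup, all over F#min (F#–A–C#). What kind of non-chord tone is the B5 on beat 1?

Appoggiatura.

The harmony at that moment is F# minor triad (F#, A, C#); B5 is not a chord tone.
It is approached by leap up from F#5 and left by step down to A5.
Leap in, step out, metrically accented — an appoggiatura.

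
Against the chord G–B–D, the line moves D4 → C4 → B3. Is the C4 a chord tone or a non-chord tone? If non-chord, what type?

The harmony at that moment is G major triad (G, B, D); C4 is not a chord tone.
It is approached by step down from D4 and left by step down to B3.
Step in, step out in the same direction — a passing tone.

Non-chord tone — a passing tone.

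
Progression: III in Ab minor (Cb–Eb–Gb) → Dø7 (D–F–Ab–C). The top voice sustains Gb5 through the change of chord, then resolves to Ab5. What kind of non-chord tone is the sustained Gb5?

Gb5 is a retardation.

The harmony at that moment is D half-diminished seventh chord (D, F, Ab, C); Gb5 is not a chord tone.
It is held over (the same pitch as the preceding Gb5) and left by step up to Ab5.
Held over from the previous chord and resolving up by step — a retardation.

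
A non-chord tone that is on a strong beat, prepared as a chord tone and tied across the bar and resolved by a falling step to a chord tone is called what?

Suspension.

Approach: by preparation — the pitch is first a chord tone, then held (tied or repeated) while the harmony changes under it. Departure: down by step. Metric position: strong.
A prepared dissonance that resolves downward by step — a suspension. (The same figure resolving upward would be a retardation.)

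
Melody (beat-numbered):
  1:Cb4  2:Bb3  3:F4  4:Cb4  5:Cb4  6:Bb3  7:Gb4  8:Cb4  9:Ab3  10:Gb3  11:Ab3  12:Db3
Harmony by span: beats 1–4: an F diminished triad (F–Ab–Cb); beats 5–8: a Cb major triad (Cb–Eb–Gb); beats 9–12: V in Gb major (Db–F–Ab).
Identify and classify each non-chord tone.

The harmony at that moment is F diminished triad (F, Ab, Cb); Bb3 is not a chord tone.
It is approached by step down from Cb4 and left by leap up to F4.
Step in, leap out — an escape tone.
The harmony at that moment is Cb major triad (Cb, Eb, Gb); Bb3 is not a chord tone.
It is approached by step down from Cb4 and left by leap up to Gb4.
Step in, leap out — an escape tone.
The harmony at that moment is Db major triad (Db, F, Ab); Gb3 is not a chord tone.
It is approached by step down from Ab3 and left by step up to Ab3.
Step away and step back to the same note — a neighbor tone (lower neighbor).

Bb3 (beat 2) — escape tone; Bb3 (beat 6) — escape tone; Gb3 (beat 10) — neighbor tone.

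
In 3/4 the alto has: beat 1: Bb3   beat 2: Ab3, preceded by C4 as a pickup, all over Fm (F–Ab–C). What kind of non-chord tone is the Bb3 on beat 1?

The harmony at that moment is F minor triad (F, Ab, C); Bb3 is not a chord tone.
It is approached by step down from C4 and left by step down to Ab3.
Step in, step out in the same direction — a passing tone.

Passing tone.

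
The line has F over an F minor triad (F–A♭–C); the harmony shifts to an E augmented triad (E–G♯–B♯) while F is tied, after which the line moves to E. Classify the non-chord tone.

F is a suspension.

The harmony at that moment is E augmented triad (E, G♯, B♯); F is not a chord tone.
It is held over (the same pitch as the preceding F) and left by step down to E.
Held over from the previous chord and resolving down by step — a suspension.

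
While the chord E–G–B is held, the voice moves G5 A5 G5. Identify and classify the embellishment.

The harmony at that moment is E minor triad (E, G, B); A5 is not a chord tone.
It is approached by step up from G5 and left by step down to G5.
Step away and step back to the same note — a neighbor tone (upper neighbor).

A5 is a neighbor tone.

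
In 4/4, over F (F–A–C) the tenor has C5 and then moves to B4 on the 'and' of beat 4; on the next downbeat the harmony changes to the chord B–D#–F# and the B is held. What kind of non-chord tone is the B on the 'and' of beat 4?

Anticipation.

The harmony at that moment is F major triad (F, A, C); B4 is not a chord tone.
It is approached by step down from C5 and then sustained as the same pitch into the next harmony.
Arriving early and becoming a chord tone when the harmony changes — an anticipation.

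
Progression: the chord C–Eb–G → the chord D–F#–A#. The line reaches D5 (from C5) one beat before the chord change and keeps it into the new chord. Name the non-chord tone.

D5 is an anticipation.

The harmony at that moment is C minor triad (C, Eb, G); D5 is not a chord tone.
It is approached by step up from C5 and then sustained as the same pitch into the next harmony.
Arriving early and becoming a chord tone when the harmony changes — an anticipation.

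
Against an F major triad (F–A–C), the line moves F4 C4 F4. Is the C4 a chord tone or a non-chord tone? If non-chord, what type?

Chord tone (the fifth of F major triad).

F major triad contains F, A, C; C is the fifth, so it is a chord tone.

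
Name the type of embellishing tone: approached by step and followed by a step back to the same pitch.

Approach: by step. Departure: by step in the opposite direction, back to the starting pitch.
Stepwise on both sides but reversing to return to the same chord tone — a neighbor tone. (Had it continued onward in the same direction it would be a passing tone instead.)

Neighbor tone.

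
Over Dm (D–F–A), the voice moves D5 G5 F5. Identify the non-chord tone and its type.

G5 is an appoggiatura.

The harmony at that moment is D minor triad (D, F, A); G5 is not a chord tone.
It is approached by leap up from D5 and left by step down to F5.
Leap in, step out — an appoggiatura.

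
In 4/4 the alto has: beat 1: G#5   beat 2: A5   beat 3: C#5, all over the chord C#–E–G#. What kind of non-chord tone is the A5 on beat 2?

Escape tone.

The harmony at that moment is C# minor triad (C#, E, G#); A5 is not a chord tone.
It is approached by step up from G#5 and left by leap down to C#5.
Step in, leap out, on a weak beat — an escape tone.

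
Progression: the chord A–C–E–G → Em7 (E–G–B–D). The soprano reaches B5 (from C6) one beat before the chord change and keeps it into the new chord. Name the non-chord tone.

B5 is an anticipation.

The harmony at that moment is A minor seventh chord (A, C, E, G); B5 is not a chord tone.
It is approached by step down from C6 and then sustained as the same pitch into the next harmony.
Arriving early and becoming a chord tone when the harmony changes — an anticipation.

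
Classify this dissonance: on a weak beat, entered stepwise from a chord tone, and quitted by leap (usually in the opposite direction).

Escape tone.

Approach: by step. Departure: by leap. Metric position: weak.
Step in, leap out, from a weak position — an escape tone (échappée). (It is the mirror image of the appoggiatura, which leaps in and steps out on a strong beat.)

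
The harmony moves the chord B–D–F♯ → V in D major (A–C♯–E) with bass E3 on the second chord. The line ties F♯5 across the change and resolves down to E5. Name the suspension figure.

9–8 suspension.

At the second chord the bass is E3. The suspended F♯5 lies a ninth above the bass; after resolving down by step to E5, the interval above the bass becomes an octave.
Suspension figures are named by those two intervals: 9–8.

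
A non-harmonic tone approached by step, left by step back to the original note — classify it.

Neighbor tone.

Approach: by step. Departure: by step in the opposite direction, back to the starting pitch.
Stepwise on both sides but reversing to return to the same chord tone — a neighbor tone. (Had it continued onward in the same direction it would be a passing tone instead.)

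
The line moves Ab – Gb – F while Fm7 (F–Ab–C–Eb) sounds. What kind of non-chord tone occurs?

The harmony at that moment is F minor seventh chord (F, Ab, C, Eb); Gb is not a chord tone.
It is approached by step down from Ab and left by step down to F.
Step in, step out in the same direction — a passing tone.

Gb is a passing tone.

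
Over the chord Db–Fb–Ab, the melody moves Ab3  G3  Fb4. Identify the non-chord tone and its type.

G3 is an escape tone.

The harmony at that moment is Db minor triad (Db, Fb, Ab); G3 is not a chord tone.
It is approached by step down from Ab3 and left by leap up to Fb4.
Step in, leap out — an escape tone.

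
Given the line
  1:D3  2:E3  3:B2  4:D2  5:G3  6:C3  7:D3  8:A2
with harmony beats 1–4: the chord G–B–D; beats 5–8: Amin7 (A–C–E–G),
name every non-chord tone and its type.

E3 (beat 2) — escape tone; D3 (beat 7) — escape tone.

The harmony at that moment is G major triad (G, B, D); E3 is not a chord tone.
It is approached by step up from D3 and left by leap down to B2.
Step in, leap out — an escape tone.
The harmony at that moment is A minor seventh chord (A, C, E, G); D3 is not a chord tone.
It is approached by step up from C3 and left by leap down to A2.
Step in, leap out — an escape tone.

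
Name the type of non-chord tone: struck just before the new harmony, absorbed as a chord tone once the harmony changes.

Anticipation.

Approach: ahead of the chord change (typically by step), so it is dissonant against the current harmony. Departure: none — the same pitch is restated or held and is a chord tone of the new harmony.
Dissonant first, consonant once the harmony catches up: the note simply arrives early — an anticipation. (The reverse timing, consonant first and dissonant after the change, would be a suspension or retardation.)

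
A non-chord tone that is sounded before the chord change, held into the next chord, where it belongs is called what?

Approach: ahead of the chord change (typically by step), so it is dissonant against the current harmony. Departure: none — the same pitch is restated or held and is a chord tone of the new harmony.
Dissonant first, consonant once the harmony catches up: the note simply arrives early — an anticipation. (The reverse timing, consonant first and dissonant after the change, would be a suspension or retardation.)

Anticipation.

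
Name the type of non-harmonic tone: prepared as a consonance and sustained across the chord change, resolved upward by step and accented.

Approach: by preparation — the pitch is first a chord tone, then held (tied or repeated) while the harmony changes under it. Departure: up by step. Metric position: strong.
A prepared dissonance that resolves upward by step — a retardation. (The same figure resolving downward would be a suspension.)

Retardation.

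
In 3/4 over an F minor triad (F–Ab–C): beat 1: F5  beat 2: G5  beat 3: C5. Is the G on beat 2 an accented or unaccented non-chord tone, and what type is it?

Unaccented escape tone.

The harmony at that moment is F minor triad (F, Ab, C); G5 is not a chord tone.
It is approached by step up from F5 and left by leap down to C5.
Step in, leap out — an escape tone.
It falls on a weak beat, so it is unaccented.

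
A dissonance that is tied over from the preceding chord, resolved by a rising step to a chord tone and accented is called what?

Retardation.

Approach: by preparation — the pitch is first a chord tone, then held (tied or repeated) while the harmony changes under it. Departure: up by step. Metric position: strong.
A prepared dissonance that resolves upward by step — a retardation. (The same figure resolving downward would be a suspension.)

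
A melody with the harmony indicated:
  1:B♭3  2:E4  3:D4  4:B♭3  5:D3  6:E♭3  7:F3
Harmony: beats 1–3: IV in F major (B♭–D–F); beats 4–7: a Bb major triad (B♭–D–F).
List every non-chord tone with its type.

E4 (beat 2) — appoggiatura; E♭3 (beat 6) — passing tone.

The harmony at that moment is B♭ major triad (B♭, D, F); E4 is not a chord tone.
It is approached by leap up from B♭3 and left by step down to D4.
Leap in, step out — an appoggiatura.
The harmony at that moment is B♭ major triad (B♭, D, F); E♭3 is not a chord tone.
It is approached by step up from D3 and left by step up to F3.
Step in, step out in the same direction — a passing tone.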